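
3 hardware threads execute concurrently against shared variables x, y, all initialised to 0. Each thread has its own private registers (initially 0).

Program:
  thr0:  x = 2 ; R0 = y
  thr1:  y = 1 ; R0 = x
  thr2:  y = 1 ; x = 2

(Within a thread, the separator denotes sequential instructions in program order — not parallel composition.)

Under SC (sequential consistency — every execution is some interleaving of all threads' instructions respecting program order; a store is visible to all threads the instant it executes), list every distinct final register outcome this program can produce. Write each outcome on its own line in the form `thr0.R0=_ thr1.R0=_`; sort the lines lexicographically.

thr0.R0=0 thr1.R0=2
thr0.R0=1 thr1.R0=0
thr0.R0=1 thr1.R0=2

outcome vector order: (thr0.R0,thr1.R0)
|SC outcomes| = 3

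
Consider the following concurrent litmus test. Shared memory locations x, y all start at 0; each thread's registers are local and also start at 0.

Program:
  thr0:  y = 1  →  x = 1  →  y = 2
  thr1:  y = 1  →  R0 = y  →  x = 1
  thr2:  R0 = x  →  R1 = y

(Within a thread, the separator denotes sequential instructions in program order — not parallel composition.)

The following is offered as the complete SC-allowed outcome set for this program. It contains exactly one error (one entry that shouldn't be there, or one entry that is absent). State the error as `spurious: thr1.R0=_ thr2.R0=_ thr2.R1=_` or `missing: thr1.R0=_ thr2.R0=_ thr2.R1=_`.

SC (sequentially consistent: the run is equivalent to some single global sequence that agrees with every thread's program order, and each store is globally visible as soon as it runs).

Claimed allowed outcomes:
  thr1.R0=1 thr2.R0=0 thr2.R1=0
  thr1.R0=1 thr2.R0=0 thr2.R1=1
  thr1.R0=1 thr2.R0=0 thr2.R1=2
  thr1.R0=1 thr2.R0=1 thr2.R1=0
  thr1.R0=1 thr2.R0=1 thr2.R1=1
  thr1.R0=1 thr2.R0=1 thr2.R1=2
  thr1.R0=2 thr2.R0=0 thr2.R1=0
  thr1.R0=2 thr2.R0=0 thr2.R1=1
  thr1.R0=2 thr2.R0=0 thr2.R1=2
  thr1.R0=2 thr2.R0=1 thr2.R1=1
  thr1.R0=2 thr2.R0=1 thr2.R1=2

spurious: thr1.R0=1 thr2.R0=1 thr2.R1=0

outcome vector order: (thr1.R0,thr2.R0,thr2.R1)
under SC → 1/0/0; 1/0/1; 1/0/2; 1/1/1; 1/1/2; 2/0/0; 2/0/1; 2/0/2; 2/1/1; 2/1/2
claimed∖SC = {1/1/0}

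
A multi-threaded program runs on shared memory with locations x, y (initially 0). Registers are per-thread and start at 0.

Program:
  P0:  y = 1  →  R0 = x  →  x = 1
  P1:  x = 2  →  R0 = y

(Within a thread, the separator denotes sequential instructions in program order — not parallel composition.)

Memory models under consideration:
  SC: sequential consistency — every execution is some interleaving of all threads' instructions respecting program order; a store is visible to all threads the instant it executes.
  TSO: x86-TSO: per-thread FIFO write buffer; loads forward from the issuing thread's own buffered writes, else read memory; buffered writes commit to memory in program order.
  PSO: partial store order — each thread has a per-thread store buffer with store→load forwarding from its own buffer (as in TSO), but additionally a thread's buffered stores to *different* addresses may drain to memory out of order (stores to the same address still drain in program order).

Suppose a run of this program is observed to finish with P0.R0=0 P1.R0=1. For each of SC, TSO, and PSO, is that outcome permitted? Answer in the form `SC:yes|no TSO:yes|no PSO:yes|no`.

SC:yes TSO:yes PSO:yes

outcome vector order: (P0.R0,P1.R0)
SC: 3 outcomes — {0/1; 2/0; 2/1}
TSO: 4 outcomes — {0/0; 0/1; 2/0; 2/1}
PSO: 4 outcomes — {0/0; 0/1; 2/0; 2/1}
target 0/1 ∈ {SC,TSO,PSO}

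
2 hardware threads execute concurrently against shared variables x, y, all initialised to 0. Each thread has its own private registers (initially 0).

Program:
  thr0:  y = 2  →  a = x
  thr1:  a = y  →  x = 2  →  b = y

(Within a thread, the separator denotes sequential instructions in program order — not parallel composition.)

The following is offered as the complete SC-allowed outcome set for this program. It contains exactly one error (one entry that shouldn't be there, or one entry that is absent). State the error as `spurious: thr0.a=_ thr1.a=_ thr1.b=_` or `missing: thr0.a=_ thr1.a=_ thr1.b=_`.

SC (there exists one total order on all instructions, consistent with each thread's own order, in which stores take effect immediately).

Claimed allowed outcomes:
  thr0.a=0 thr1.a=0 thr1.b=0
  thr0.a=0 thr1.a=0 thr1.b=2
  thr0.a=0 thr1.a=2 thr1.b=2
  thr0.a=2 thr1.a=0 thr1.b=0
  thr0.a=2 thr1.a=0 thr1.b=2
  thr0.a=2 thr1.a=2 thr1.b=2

spurious: thr0.a=0 thr1.a=0 thr1.b=0

outcome vector order: (thr0.a,thr1.a,thr1.b)
SC (5): (0,0,2) (0,2,2) (2,0,0) (2,0,2) (2,2,2)
claimed∖SC = {(0,0,0)}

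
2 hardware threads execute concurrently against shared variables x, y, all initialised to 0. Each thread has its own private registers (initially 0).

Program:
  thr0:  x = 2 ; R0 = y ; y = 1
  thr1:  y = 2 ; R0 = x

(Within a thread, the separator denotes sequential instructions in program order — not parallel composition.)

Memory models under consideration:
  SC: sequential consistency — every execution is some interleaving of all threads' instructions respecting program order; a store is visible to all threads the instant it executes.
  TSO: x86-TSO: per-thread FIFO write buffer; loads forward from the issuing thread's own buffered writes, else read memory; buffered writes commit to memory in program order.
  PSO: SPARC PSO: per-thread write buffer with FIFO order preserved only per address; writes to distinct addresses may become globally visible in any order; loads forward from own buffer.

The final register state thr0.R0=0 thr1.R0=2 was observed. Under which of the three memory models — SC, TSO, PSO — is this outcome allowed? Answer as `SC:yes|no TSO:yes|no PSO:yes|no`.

outcome vector order: (thr0.R0,thr1.R0)
SC (3): <0 2> <2 0> <2 2>
TSO (4): <0 0> <0 2> <2 0> <2 2>
PSO (4): <0 0> <0 2> <2 0> <2 2>
target <0 2> ∈ {SC,TSO,PSO}

SC:yes TSO:yes PSO:yes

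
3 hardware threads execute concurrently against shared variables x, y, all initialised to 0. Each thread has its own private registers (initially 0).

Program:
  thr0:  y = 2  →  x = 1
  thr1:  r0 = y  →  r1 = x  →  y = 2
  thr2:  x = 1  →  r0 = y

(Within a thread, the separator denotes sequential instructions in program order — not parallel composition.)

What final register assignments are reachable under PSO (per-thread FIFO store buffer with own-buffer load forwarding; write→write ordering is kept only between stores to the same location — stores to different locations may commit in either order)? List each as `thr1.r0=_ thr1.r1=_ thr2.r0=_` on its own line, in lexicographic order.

outcome vector order: (thr1.r0,thr1.r1,thr2.r0)
|PSO outcomes| = 8

thr1.r0=0 thr1.r1=0 thr2.r0=0
thr1.r0=0 thr1.r1=0 thr2.r0=2
thr1.r0=0 thr1.r1=1 thr2.r0=0
thr1.r0=0 thr1.r1=1 thr2.r0=2
thr1.r0=2 thr1.r1=0 thr2.r0=0
thr1.r0=2 thr1.r1=0 thr2.r0=2
thr1.r0=2 thr1.r1=1 thr2.r0=0
thr1.r0=2 thr1.r1=1 thr2.r0=2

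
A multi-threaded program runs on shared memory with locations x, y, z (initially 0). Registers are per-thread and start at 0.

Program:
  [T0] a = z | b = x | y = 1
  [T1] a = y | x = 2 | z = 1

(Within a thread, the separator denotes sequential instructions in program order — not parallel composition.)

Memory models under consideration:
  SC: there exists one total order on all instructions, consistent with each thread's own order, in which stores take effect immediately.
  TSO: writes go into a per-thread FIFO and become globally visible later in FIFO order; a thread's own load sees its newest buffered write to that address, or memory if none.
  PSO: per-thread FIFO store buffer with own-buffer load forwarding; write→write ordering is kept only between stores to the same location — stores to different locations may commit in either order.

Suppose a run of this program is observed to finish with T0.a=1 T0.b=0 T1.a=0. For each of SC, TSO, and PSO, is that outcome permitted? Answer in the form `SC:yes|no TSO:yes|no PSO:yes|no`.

outcome vector order: (T0.a,T0.b,T1.a)
[SC] allowed = {0/0/0; 0/0/1; 0/2/0; 1/2/0}
[TSO] allowed = {0/0/0; 0/0/1; 0/2/0; 1/2/0}
[PSO] allowed = {0/0/0; 0/0/1; 0/2/0; 1/0/0; 1/2/0}
target 1/0/0 ∈ {PSO}

SC:no TSO:no PSO:yes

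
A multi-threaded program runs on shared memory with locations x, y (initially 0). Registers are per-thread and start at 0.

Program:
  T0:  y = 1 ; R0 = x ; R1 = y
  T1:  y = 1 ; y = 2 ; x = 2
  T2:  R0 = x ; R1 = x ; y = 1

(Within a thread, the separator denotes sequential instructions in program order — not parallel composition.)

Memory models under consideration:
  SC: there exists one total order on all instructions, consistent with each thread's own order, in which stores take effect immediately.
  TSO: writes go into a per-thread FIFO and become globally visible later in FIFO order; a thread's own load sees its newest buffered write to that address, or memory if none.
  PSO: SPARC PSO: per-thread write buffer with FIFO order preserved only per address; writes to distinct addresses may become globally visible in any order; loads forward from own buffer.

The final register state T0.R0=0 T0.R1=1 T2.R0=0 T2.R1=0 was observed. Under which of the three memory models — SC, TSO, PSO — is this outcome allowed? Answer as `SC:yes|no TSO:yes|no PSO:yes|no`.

SC:yes TSO:yes PSO:yes

outcome vector order: (T0.R0,T0.R1,T2.R0,T2.R1)
[SC] allowed = {0/1/0/0, 0/1/0/2, 0/1/2/2, 0/2/0/0, 0/2/0/2, 0/2/2/2, 2/1/0/0, 2/1/0/2, 2/1/2/2, 2/2/0/0, 2/2/0/2, 2/2/2/2}
[TSO] allowed = {0/1/0/0, 0/1/0/2, 0/1/2/2, 0/2/0/0, 0/2/0/2, 0/2/2/2, 2/1/0/0, 2/1/0/2, 2/1/2/2, 2/2/0/0, 2/2/0/2, 2/2/2/2}
[PSO] allowed = {0/1/0/0, 0/1/0/2, 0/1/2/2, 0/2/0/0, 0/2/0/2, 0/2/2/2, 2/1/0/0, 2/1/0/2, 2/1/2/2, 2/2/0/0, 2/2/0/2, 2/2/2/2}
target 0/1/0/0 ∈ {SC,TSO,PSO}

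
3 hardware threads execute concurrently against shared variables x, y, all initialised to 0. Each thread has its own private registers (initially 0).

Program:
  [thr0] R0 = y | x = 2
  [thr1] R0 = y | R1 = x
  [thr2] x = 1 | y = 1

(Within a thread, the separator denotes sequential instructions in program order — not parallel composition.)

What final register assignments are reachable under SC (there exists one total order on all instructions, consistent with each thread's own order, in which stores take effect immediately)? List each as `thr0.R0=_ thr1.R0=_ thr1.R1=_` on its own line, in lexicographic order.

thr0.R0=0 thr1.R0=0 thr1.R1=0
thr0.R0=0 thr1.R0=0 thr1.R1=1
thr0.R0=0 thr1.R0=0 thr1.R1=2
thr0.R0=0 thr1.R0=1 thr1.R1=1
thr0.R0=0 thr1.R0=1 thr1.R1=2
thr0.R0=1 thr1.R0=0 thr1.R1=0
thr0.R0=1 thr1.R0=0 thr1.R1=1
thr0.R0=1 thr1.R0=0 thr1.R1=2
thr0.R0=1 thr1.R0=1 thr1.R1=1
thr0.R0=1 thr1.R0=1 thr1.R1=2

outcome vector order: (thr0.R0,thr1.R0,thr1.R1)
|SC outcomes| = 10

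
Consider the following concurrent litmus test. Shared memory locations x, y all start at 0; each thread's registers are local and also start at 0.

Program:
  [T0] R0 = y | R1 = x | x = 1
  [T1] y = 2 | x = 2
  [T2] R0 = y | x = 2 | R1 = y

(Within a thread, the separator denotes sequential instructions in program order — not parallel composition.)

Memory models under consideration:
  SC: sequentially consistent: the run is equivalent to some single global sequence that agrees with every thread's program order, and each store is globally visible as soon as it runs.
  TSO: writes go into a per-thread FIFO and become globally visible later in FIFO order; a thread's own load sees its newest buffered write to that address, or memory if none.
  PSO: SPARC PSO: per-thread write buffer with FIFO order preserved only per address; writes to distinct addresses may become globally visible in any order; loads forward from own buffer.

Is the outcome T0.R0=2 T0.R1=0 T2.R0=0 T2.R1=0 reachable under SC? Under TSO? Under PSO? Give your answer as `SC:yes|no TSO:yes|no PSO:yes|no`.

outcome vector order: (T0.R0,T0.R1,T2.R0,T2.R1)
SC: 11 outcomes — {(0,0,0,0) (0,0,0,2) (0,0,2,2) (0,2,0,0) (0,2,0,2) (0,2,2,2) (2,0,0,2) (2,0,2,2) (2,2,0,0) (2,2,0,2) (2,2,2,2)}
TSO: 12 outcomes — {(0,0,0,0) (0,0,0,2) (0,0,2,2) (0,2,0,0) (0,2,0,2) (0,2,2,2) (2,0,0,0) (2,0,0,2) (2,0,2,2) (2,2,0,0) (2,2,0,2) (2,2,2,2)}
PSO: 12 outcomes — {(0,0,0,0) (0,0,0,2) (0,0,2,2) (0,2,0,0) (0,2,0,2) (0,2,2,2) (2,0,0,0) (2,0,0,2) (2,0,2,2) (2,2,0,0) (2,2,0,2) (2,2,2,2)}
target (2,0,0,0) ∈ {TSO,PSO}

SC:no TSO:yes PSO:yes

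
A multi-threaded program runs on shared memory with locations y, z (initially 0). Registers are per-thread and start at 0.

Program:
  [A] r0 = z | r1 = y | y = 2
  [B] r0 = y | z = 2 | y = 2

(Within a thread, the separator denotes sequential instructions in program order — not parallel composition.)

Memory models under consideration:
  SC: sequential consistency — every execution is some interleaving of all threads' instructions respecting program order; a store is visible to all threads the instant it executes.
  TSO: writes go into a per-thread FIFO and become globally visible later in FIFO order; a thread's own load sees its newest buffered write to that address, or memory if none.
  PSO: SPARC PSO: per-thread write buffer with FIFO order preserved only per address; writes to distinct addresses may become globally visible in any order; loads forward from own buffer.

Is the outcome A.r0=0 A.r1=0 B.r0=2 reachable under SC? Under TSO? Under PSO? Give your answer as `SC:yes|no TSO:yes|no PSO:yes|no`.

outcome vector order: (A.r0,A.r1,B.r0)
SC (5): 000 002 020 200 220
TSO (5): 000 002 020 200 220
PSO (5): 000 002 020 200 220
target 002 ∈ {SC,TSO,PSO}

SC:yes TSO:yes PSO:yes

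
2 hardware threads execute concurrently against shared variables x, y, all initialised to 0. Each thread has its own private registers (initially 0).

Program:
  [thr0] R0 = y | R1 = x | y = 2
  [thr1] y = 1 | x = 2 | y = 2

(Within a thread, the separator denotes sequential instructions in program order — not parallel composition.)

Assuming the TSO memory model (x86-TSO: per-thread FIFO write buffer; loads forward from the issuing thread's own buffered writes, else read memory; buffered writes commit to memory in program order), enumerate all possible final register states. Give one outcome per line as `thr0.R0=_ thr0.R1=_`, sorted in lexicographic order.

outcome vector order: (thr0.R0,thr0.R1)
|TSO outcomes| = 5

thr0.R0=0 thr0.R1=0
thr0.R0=0 thr0.R1=2
thr0.R0=1 thr0.R1=0
thr0.R0=1 thr0.R1=2
thr0.R0=2 thr0.R1=2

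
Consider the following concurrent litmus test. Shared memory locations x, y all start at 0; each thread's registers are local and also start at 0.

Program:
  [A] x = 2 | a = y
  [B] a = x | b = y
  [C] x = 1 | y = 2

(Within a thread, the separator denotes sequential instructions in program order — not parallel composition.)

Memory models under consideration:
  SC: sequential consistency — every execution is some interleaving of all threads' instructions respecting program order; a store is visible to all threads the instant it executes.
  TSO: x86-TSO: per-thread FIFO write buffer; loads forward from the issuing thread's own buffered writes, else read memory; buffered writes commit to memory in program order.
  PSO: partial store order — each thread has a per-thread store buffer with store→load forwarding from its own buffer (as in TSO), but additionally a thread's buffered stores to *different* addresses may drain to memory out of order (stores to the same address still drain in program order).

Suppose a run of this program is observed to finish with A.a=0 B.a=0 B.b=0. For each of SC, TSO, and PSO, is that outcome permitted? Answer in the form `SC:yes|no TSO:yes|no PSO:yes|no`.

SC:yes TSO:yes PSO:yes

outcome vector order: (A.a,B.a,B.b)
SC (12): <0 0 0> <0 0 2> <0 1 0> <0 1 2> <0 2 0> <0 2 2> <2 0 0> <2 0 2> <2 1 0> <2 1 2> <2 2 0> <2 2 2>
TSO (12): <0 0 0> <0 0 2> <0 1 0> <0 1 2> <0 2 0> <0 2 2> <2 0 0> <2 0 2> <2 1 0> <2 1 2> <2 2 0> <2 2 2>
PSO (12): <0 0 0> <0 0 2> <0 1 0> <0 1 2> <0 2 0> <0 2 2> <2 0 0> <2 0 2> <2 1 0> <2 1 2> <2 2 0> <2 2 2>
target <0 0 0> ∈ {SC,TSO,PSO}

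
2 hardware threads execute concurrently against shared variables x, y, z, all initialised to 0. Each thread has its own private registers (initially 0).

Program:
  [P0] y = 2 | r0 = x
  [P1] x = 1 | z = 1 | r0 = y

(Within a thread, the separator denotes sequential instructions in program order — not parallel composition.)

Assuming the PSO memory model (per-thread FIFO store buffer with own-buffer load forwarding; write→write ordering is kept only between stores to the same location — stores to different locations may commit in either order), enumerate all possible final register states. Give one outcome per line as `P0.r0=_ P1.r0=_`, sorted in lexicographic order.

outcome vector order: (P0.r0,P1.r0)
|PSO outcomes| = 4

P0.r0=0 P1.r0=0
P0.r0=0 P1.r0=2
P0.r0=1 P1.r0=0
P0.r0=1 P1.r0=2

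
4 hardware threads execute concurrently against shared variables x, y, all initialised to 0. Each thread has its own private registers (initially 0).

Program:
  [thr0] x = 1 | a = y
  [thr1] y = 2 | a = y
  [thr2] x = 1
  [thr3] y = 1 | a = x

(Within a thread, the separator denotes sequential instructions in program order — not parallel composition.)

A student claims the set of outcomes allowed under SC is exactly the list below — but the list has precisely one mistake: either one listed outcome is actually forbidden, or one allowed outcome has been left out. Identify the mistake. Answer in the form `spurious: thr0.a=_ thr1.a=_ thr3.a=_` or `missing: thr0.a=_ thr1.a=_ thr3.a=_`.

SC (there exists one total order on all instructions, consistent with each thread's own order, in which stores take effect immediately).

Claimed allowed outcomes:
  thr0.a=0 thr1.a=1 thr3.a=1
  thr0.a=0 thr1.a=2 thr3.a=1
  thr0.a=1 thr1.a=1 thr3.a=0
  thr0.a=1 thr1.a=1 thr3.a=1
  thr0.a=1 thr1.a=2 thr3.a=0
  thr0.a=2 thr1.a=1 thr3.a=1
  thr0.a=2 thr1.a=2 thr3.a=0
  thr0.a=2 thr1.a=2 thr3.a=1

missing: thr0.a=1 thr1.a=2 thr3.a=1

outcome vector order: (thr0.a,thr1.a,thr3.a)
[SC] allowed = {(0,1,1); (0,2,1); (1,1,0); (1,1,1); (1,2,0); (1,2,1); (2,1,1); (2,2,0); (2,2,1)}
SC∖claimed = {(1,2,1)}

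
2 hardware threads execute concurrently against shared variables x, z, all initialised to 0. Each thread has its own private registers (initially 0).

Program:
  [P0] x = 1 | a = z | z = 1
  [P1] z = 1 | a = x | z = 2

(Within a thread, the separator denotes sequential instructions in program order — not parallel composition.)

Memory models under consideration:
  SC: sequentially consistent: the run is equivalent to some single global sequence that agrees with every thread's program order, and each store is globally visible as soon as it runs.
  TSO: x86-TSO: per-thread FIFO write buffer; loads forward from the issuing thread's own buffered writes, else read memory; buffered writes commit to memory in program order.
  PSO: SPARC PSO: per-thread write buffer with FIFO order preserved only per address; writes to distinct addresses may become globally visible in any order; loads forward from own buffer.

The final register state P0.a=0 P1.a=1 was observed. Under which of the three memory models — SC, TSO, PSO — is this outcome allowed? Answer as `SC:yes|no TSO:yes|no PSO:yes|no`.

outcome vector order: (P0.a,P1.a)
[SC] allowed = {01; 10; 11; 20; 21}
[TSO] allowed = {00; 01; 10; 11; 20; 21}
[PSO] allowed = {00; 01; 10; 11; 20; 21}
target 01 ∈ {SC,TSO,PSO}

SC:yes TSO:yes PSO:yes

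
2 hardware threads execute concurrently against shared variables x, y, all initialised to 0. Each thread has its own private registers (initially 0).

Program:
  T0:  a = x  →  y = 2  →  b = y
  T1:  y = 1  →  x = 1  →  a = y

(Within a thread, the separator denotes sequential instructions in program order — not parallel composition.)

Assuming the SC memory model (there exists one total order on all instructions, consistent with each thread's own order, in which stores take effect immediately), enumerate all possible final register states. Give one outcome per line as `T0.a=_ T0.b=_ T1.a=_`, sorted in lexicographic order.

outcome vector order: (T0.a,T0.b,T1.a)
|SC outcomes| = 5

T0.a=0 T0.b=1 T1.a=1
T0.a=0 T0.b=2 T1.a=1
T0.a=0 T0.b=2 T1.a=2
T0.a=1 T0.b=2 T1.a=1
T0.a=1 T0.b=2 T1.a=2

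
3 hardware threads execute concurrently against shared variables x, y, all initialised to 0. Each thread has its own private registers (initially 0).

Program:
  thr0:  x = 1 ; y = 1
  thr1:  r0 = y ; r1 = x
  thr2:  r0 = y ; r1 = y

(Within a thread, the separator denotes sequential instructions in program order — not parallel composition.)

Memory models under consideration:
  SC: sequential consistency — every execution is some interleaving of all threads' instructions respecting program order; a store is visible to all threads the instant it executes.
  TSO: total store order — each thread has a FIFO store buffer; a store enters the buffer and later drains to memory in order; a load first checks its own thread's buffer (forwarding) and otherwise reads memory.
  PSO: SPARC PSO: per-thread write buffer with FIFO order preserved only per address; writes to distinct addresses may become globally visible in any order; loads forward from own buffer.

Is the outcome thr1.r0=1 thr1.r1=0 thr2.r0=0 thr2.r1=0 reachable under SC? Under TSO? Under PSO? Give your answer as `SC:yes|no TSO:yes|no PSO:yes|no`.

SC:no TSO:no PSO:yes

outcome vector order: (thr1.r0,thr1.r1,thr2.r0,thr2.r1)
SC (9): 0000; 0001; 0011; 0100; 0101; 0111; 1100; 1101; 1111
TSO (9): 0000; 0001; 0011; 0100; 0101; 0111; 1100; 1101; 1111
PSO (12): 0000; 0001; 0011; 0100; 0101; 0111; 1000; 1001; 1011; 1100; 1101; 1111
target 1000 ∈ {PSO}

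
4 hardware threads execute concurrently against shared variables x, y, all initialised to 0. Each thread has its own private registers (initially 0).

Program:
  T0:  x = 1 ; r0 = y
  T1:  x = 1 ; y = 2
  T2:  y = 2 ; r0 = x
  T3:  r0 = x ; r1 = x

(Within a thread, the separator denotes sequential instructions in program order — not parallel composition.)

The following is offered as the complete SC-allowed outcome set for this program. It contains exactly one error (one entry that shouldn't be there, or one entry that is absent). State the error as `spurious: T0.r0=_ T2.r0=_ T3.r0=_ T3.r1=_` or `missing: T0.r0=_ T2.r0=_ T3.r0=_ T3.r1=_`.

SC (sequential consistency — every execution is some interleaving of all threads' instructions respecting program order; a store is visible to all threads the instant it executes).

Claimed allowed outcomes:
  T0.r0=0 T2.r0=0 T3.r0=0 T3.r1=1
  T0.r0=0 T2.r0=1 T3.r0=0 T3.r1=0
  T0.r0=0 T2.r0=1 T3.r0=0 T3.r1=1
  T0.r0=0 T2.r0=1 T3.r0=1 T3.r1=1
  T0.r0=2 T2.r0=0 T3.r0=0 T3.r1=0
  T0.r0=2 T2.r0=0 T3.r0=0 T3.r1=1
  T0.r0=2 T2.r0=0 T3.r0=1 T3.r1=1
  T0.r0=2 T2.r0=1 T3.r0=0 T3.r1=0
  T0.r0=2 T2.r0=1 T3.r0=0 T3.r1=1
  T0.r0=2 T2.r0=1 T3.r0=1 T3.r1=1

outcome vector order: (T0.r0,T2.r0,T3.r0,T3.r1)
[SC] allowed = {0/1/0/0 0/1/0/1 0/1/1/1 2/0/0/0 2/0/0/1 2/0/1/1 2/1/0/0 2/1/0/1 2/1/1/1}
claimed∖SC = {0/0/0/1}

spurious: T0.r0=0 T2.r0=0 T3.r0=0 T3.r1=1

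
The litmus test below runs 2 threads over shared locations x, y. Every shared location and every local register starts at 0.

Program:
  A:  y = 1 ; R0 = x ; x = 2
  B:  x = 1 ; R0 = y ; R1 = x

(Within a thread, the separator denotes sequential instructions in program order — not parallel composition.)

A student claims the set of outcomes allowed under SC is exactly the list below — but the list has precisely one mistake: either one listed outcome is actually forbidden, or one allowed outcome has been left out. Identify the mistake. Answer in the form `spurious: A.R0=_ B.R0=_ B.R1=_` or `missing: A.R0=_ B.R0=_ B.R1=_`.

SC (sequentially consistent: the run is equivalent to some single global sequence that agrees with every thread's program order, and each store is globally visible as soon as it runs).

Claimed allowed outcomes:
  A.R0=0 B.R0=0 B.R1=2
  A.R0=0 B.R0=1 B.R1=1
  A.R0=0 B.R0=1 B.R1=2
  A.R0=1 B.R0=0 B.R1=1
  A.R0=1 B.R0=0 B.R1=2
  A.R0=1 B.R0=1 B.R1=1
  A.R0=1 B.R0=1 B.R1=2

spurious: A.R0=0 B.R0=0 B.R1=2

outcome vector order: (A.R0,B.R0,B.R1)
SC: 6 outcomes — {011; 012; 101; 102; 111; 112}
claimed∖SC = {002}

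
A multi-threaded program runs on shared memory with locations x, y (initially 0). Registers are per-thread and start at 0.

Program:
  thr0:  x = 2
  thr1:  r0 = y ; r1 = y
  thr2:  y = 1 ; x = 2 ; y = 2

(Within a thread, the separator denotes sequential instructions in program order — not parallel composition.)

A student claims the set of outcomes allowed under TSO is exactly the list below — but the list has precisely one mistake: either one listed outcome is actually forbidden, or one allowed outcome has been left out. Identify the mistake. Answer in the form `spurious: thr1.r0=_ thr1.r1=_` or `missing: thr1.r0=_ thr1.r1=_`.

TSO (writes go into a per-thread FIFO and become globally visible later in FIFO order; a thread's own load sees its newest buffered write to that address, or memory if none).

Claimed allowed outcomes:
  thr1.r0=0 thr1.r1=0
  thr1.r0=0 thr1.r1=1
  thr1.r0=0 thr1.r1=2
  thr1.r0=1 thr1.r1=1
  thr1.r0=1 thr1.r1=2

outcome vector order: (thr1.r0,thr1.r1)
TSO: 6 outcomes — {(0,0); (0,1); (0,2); (1,1); (1,2); (2,2)}
TSO∖claimed = {(2,2)}

missing: thr1.r0=2 thr1.r1=2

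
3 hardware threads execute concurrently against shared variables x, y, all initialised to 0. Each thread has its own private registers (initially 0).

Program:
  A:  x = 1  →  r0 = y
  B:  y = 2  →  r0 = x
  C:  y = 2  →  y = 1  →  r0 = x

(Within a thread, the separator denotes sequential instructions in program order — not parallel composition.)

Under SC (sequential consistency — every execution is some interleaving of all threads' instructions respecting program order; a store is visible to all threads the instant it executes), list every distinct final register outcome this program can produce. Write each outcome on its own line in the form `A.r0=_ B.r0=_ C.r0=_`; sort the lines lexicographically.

outcome vector order: (A.r0,B.r0,C.r0)
|SC outcomes| = 9

A.r0=0 B.r0=1 C.r0=1
A.r0=1 B.r0=0 C.r0=0
A.r0=1 B.r0=0 C.r0=1
A.r0=1 B.r0=1 C.r0=0
A.r0=1 B.r0=1 C.r0=1
A.r0=2 B.r0=0 C.r0=0
A.r0=2 B.r0=0 C.r0=1
A.r0=2 B.r0=1 C.r0=0
A.r0=2 B.r0=1 C.r0=1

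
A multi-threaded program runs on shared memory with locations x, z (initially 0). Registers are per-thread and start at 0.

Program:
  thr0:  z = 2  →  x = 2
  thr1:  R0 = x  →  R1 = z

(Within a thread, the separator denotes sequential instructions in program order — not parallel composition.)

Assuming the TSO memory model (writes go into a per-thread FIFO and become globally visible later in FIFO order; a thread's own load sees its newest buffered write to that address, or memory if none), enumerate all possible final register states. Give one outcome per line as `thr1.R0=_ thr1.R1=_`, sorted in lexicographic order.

thr1.R0=0 thr1.R1=0
thr1.R0=0 thr1.R1=2
thr1.R0=2 thr1.R1=2

outcome vector order: (thr1.R0,thr1.R1)
|TSO outcomes| = 3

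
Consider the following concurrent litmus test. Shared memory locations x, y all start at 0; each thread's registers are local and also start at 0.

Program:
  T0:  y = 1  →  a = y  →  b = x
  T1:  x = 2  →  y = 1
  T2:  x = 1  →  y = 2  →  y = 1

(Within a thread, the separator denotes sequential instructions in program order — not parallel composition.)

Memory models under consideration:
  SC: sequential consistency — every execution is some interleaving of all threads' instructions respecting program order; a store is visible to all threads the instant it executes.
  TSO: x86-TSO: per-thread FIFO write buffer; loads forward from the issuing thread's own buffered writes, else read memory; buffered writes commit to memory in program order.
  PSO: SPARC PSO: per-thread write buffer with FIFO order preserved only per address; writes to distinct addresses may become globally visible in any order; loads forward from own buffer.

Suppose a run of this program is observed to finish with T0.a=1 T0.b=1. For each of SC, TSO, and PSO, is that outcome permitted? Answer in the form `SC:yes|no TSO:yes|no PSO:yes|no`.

outcome vector order: (T0.a,T0.b)
[SC] allowed = {<1 0>; <1 1>; <1 2>; <2 1>; <2 2>}
[TSO] allowed = {<1 0>; <1 1>; <1 2>; <2 1>; <2 2>}
[PSO] allowed = {<1 0>; <1 1>; <1 2>; <2 0>; <2 1>; <2 2>}
target <1 1> ∈ {SC,TSO,PSO}

SC:yes TSO:yes PSO:yes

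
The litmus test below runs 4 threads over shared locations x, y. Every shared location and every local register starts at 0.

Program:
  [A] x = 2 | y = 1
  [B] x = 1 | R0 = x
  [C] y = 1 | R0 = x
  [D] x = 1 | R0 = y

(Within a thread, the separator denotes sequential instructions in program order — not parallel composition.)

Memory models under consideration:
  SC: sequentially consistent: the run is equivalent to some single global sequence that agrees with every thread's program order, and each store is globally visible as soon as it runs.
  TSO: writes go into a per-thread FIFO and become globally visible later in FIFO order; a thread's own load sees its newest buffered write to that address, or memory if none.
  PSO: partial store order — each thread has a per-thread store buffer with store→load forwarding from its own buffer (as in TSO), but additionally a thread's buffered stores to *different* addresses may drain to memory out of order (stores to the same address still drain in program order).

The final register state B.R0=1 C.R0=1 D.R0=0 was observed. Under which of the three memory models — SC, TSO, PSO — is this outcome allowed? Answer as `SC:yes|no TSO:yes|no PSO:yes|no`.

SC:yes TSO:yes PSO:yes

outcome vector order: (B.R0,C.R0,D.R0)
SC: 10 outcomes — {1/0/1; 1/1/0; 1/1/1; 1/2/0; 1/2/1; 2/0/1; 2/1/0; 2/1/1; 2/2/0; 2/2/1}
TSO: 12 outcomes — {1/0/0; 1/0/1; 1/1/0; 1/1/1; 1/2/0; 1/2/1; 2/0/0; 2/0/1; 2/1/0; 2/1/1; 2/2/0; 2/2/1}
PSO: 12 outcomes — {1/0/0; 1/0/1; 1/1/0; 1/1/1; 1/2/0; 1/2/1; 2/0/0; 2/0/1; 2/1/0; 2/1/1; 2/2/0; 2/2/1}
target 1/1/0 ∈ {SC,TSO,PSO}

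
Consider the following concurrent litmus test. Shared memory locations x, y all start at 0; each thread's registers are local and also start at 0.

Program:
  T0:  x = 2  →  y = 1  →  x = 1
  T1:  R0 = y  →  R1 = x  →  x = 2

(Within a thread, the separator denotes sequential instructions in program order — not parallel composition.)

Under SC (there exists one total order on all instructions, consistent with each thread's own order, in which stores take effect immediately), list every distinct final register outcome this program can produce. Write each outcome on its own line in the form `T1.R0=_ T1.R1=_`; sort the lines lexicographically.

T1.R0=0 T1.R1=0
T1.R0=0 T1.R1=1
T1.R0=0 T1.R1=2
T1.R0=1 T1.R1=1
T1.R0=1 T1.R1=2

outcome vector order: (T1.R0,T1.R1)
|SC outcomes| = 5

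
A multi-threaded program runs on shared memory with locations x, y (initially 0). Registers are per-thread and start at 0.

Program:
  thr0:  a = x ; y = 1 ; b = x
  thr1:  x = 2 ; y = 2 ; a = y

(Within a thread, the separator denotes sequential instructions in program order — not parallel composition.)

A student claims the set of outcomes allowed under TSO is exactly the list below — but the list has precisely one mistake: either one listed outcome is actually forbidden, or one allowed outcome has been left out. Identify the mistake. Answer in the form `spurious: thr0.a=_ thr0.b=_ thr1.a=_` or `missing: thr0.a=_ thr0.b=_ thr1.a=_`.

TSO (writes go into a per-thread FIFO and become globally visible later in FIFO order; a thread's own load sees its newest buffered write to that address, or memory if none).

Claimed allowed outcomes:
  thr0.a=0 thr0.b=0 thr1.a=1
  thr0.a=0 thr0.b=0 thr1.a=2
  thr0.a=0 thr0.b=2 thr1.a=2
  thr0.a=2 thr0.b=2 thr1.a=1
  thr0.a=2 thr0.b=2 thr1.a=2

missing: thr0.a=0 thr0.b=2 thr1.a=1

outcome vector order: (thr0.a,thr0.b,thr1.a)
TSO (6): 001; 002; 021; 022; 221; 222
TSO∖claimed = {021}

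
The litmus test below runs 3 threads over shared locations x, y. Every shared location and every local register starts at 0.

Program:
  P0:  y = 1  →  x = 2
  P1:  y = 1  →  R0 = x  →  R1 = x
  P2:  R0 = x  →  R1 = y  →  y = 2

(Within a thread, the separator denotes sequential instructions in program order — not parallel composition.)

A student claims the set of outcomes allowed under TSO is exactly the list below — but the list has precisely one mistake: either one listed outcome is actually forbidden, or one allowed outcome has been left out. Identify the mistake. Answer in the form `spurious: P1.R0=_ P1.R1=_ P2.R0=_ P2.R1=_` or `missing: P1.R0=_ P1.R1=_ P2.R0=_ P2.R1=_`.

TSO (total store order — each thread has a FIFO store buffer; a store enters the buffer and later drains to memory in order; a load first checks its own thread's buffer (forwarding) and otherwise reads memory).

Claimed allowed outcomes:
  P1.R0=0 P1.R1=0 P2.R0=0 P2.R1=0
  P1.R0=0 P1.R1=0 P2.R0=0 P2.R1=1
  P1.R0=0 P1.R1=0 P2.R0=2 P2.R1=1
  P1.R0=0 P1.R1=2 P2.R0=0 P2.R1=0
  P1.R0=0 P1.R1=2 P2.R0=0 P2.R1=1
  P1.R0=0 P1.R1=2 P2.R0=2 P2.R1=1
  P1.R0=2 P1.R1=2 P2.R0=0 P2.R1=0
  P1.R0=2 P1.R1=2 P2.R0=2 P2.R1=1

missing: P1.R0=2 P1.R1=2 P2.R0=0 P2.R1=1

outcome vector order: (P1.R0,P1.R1,P2.R0,P2.R1)
[TSO] allowed = {0/0/0/0 0/0/0/1 0/0/2/1 0/2/0/0 0/2/0/1 0/2/2/1 2/2/0/0 2/2/0/1 2/2/2/1}
TSO∖claimed = {2/2/0/1}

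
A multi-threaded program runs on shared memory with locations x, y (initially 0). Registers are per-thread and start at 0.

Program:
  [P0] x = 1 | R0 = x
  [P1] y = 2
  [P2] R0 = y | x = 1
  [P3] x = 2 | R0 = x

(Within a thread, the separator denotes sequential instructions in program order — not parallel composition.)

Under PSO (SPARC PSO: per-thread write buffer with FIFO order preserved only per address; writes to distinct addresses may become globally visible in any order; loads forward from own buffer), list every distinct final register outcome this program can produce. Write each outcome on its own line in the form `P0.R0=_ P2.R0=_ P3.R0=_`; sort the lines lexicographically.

outcome vector order: (P0.R0,P2.R0,P3.R0)
|PSO outcomes| = 8

P0.R0=1 P2.R0=0 P3.R0=1
P0.R0=1 P2.R0=0 P3.R0=2
P0.R0=1 P2.R0=2 P3.R0=1
P0.R0=1 P2.R0=2 P3.R0=2
P0.R0=2 P2.R0=0 P3.R0=1
P0.R0=2 P2.R0=0 P3.R0=2
P0.R0=2 P2.R0=2 P3.R0=1
P0.R0=2 P2.R0=2 P3.R0=2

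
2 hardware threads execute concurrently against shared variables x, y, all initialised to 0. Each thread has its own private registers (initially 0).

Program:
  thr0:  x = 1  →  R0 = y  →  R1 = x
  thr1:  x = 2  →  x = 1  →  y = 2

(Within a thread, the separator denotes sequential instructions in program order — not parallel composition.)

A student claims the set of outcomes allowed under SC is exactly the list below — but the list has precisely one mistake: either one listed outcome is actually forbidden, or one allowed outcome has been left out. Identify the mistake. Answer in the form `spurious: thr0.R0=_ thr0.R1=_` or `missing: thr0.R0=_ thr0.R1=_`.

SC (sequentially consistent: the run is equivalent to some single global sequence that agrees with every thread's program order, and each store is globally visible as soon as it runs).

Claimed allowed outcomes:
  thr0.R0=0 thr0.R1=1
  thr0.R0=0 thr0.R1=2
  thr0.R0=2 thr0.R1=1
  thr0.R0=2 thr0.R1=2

spurious: thr0.R0=2 thr0.R1=2

outcome vector order: (thr0.R0,thr0.R1)
SC (3): <0 1>, <0 2>, <2 1>
claimed∖SC = {<2 2>}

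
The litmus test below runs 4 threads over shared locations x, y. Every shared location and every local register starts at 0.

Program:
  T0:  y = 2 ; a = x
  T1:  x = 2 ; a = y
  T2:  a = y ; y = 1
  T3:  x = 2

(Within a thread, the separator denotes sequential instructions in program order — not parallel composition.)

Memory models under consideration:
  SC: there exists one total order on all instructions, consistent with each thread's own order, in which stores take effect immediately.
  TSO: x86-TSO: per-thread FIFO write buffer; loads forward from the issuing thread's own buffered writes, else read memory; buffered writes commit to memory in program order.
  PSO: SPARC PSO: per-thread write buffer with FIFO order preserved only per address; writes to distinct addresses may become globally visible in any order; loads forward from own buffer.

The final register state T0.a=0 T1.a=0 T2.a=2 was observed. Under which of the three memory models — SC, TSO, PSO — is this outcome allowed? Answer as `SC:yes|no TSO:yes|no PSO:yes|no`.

outcome vector order: (T0.a,T1.a,T2.a)
[SC] allowed = {0/1/0 0/1/2 0/2/0 0/2/2 2/0/0 2/0/2 2/1/0 2/1/2 2/2/0 2/2/2}
[TSO] allowed = {0/0/0 0/0/2 0/1/0 0/1/2 0/2/0 0/2/2 2/0/0 2/0/2 2/1/0 2/1/2 2/2/0 2/2/2}
[PSO] allowed = {0/0/0 0/0/2 0/1/0 0/1/2 0/2/0 0/2/2 2/0/0 2/0/2 2/1/0 2/1/2 2/2/0 2/2/2}
target 0/0/2 ∈ {TSO,PSO}

SC:no TSO:yes PSO:yes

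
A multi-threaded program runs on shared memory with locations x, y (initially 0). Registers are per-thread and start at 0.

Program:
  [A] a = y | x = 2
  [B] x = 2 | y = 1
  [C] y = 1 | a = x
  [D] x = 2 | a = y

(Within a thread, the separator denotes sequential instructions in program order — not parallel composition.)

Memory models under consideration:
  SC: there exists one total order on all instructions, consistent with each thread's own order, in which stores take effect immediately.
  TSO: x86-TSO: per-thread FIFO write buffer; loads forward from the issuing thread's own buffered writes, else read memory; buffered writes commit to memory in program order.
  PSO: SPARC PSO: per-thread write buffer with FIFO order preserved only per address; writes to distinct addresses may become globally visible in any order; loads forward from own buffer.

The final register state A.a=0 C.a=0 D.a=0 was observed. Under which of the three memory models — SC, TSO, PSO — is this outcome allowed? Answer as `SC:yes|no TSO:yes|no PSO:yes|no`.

SC:no TSO:yes PSO:yes

outcome vector order: (A.a,C.a,D.a)
SC: 6 outcomes — {0/0/1; 0/2/0; 0/2/1; 1/0/1; 1/2/0; 1/2/1}
TSO: 8 outcomes — {0/0/0; 0/0/1; 0/2/0; 0/2/1; 1/0/0; 1/0/1; 1/2/0; 1/2/1}
PSO: 8 outcomes — {0/0/0; 0/0/1; 0/2/0; 0/2/1; 1/0/0; 1/0/1; 1/2/0; 1/2/1}
target 0/0/0 ∈ {TSO,PSO}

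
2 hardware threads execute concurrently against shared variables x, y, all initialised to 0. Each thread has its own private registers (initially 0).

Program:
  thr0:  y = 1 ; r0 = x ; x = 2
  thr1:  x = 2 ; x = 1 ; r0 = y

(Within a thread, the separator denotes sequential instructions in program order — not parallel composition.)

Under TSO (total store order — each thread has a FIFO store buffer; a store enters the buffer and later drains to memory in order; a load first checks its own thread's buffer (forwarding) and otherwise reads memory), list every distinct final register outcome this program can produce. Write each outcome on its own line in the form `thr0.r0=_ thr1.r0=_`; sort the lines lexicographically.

outcome vector order: (thr0.r0,thr1.r0)
|TSO outcomes| = 6

thr0.r0=0 thr1.r0=0
thr0.r0=0 thr1.r0=1
thr0.r0=1 thr1.r0=0
thr0.r0=1 thr1.r0=1
thr0.r0=2 thr1.r0=0
thr0.r0=2 thr1.r0=1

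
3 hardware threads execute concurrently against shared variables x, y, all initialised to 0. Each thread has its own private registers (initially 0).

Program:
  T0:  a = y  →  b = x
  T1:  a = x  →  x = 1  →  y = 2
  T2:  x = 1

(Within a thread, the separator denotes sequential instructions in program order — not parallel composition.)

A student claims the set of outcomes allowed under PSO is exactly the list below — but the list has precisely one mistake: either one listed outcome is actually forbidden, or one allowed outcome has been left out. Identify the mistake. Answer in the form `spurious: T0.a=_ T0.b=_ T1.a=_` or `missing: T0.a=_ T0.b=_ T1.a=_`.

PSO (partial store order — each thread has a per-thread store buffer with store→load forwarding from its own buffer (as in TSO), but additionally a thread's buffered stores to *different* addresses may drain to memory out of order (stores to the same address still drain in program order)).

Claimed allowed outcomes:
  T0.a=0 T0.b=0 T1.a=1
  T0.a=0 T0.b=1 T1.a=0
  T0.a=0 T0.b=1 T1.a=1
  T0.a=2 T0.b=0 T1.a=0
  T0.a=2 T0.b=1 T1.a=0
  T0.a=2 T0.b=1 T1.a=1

outcome vector order: (T0.a,T0.b,T1.a)
[PSO] allowed = {<0 0 0>; <0 0 1>; <0 1 0>; <0 1 1>; <2 0 0>; <2 1 0>; <2 1 1>}
PSO∖claimed = {<0 0 0>}

missing: T0.a=0 T0.b=0 T1.a=0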